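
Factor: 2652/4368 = 2^( - 2)*7^(- 1 )*17^1 = 17/28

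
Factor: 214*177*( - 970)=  - 2^2*3^1*5^1 * 59^1 * 97^1 * 107^1 = - 36741660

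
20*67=1340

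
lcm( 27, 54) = 54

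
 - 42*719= - 30198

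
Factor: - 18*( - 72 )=1296  =  2^4*3^4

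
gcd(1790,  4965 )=5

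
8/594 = 4/297 = 0.01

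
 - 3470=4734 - 8204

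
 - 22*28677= - 630894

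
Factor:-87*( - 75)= 3^2*5^2*29^1 = 6525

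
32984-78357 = -45373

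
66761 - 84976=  - 18215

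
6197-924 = 5273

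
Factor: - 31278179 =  - 31278179^1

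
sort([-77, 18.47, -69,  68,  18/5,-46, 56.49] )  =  [ -77,-69, - 46, 18/5,18.47, 56.49, 68]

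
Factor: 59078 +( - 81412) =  - 2^1*13^1*859^1 = - 22334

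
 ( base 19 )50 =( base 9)115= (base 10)95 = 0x5F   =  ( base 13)74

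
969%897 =72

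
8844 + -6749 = 2095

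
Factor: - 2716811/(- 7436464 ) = 2^( - 4 )*7^( - 1 )*67^ ( - 1)*991^( -1)*2716811^1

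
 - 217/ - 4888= 217/4888 = 0.04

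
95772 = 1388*69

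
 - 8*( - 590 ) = 4720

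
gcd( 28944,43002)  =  18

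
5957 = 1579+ 4378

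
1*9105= 9105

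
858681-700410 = 158271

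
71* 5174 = 367354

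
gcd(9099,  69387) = 3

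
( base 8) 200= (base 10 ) 128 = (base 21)62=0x80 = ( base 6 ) 332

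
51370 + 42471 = 93841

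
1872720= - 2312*( -810) 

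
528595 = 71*7445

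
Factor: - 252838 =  - 2^1*167^1* 757^1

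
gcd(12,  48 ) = 12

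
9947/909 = 10 + 857/909 = 10.94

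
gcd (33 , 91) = 1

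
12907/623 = 20+447/623=20.72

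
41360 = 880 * 47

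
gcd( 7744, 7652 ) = 4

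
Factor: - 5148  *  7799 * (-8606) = 345524462712 = 2^3 *3^2*11^2*13^2 * 331^1*709^1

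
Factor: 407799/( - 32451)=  - 135933/10817 = -3^1*7^1*29^ (-1)*373^(-1) * 6473^1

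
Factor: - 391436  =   - 2^2 * 97859^1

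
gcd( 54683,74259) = 1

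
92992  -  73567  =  19425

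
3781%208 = 37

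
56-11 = 45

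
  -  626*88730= -55544980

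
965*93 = 89745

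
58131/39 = 1490 + 7/13= 1490.54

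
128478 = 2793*46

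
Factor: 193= 193^1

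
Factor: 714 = 2^1*3^1 * 7^1 * 17^1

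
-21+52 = 31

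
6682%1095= 112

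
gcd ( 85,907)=1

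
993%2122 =993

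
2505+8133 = 10638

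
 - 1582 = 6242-7824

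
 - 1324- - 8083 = 6759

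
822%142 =112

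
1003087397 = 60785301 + 942302096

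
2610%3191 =2610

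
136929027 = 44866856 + 92062171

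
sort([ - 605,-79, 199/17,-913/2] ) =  [ - 605,-913/2, - 79,199/17] 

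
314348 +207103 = 521451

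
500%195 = 110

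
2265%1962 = 303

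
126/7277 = 126/7277 = 0.02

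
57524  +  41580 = 99104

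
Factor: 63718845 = 3^1*5^1 *4247923^1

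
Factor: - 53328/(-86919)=2^4 * 7^( - 1)*11^1*101^1*4139^( - 1)  =  17776/28973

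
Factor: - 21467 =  - 21467^1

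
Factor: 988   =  2^2 * 13^1*19^1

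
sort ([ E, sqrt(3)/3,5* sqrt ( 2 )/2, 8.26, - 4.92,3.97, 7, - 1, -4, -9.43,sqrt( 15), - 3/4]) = [ - 9.43, - 4.92, - 4, - 1, - 3/4,sqrt ( 3)/3,E,5*sqrt (2) /2,sqrt( 15),3.97,7,8.26 ] 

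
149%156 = 149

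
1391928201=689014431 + 702913770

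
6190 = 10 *619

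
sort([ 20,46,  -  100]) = [ - 100, 20, 46]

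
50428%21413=7602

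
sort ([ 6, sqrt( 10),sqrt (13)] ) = [ sqrt( 10 ),  sqrt (13 ),  6 ] 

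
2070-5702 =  -3632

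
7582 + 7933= 15515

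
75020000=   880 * 85250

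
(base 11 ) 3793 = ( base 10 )4942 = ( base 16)134e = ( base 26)782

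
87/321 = 29/107 = 0.27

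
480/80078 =240/40039 = 0.01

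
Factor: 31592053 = 31592053^1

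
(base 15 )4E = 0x4A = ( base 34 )26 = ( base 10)74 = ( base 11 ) 68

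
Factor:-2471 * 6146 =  -15186766=-  2^1*7^2 * 353^1 * 439^1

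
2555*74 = 189070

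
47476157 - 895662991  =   - 848186834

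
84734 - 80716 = 4018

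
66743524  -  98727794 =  - 31984270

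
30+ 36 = 66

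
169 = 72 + 97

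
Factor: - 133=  - 7^1*19^1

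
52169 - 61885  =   - 9716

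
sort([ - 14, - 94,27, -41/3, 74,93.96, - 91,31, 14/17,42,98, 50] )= [ - 94, - 91, - 14,-41/3, 14/17, 27,31 , 42,  50,  74, 93.96, 98] 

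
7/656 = 7/656 = 0.01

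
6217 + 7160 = 13377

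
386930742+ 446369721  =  833300463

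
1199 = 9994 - 8795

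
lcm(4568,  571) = 4568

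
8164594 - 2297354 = 5867240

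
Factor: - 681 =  - 3^1*227^1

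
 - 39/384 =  - 13/128 = -0.10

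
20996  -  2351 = 18645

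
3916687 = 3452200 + 464487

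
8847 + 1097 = 9944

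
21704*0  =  0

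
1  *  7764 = 7764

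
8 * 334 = 2672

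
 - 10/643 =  - 1 + 633/643=- 0.02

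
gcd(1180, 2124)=236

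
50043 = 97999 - 47956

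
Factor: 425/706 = 2^( - 1 )* 5^2*17^1*353^( - 1)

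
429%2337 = 429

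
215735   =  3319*65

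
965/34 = 965/34 = 28.38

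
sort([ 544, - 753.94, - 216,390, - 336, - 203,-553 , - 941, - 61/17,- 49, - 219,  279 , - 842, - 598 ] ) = [ - 941 , - 842, - 753.94, - 598, - 553, - 336, - 219,-216,  -  203, - 49, - 61/17,279, 390,544 ] 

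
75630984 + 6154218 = 81785202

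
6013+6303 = 12316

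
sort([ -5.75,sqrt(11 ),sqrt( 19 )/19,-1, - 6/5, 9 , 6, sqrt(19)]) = [ - 5.75, - 6/5 , -1, sqrt(19)/19, sqrt( 11), sqrt( 19 ), 6, 9 ]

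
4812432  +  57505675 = 62318107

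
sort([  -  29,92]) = [  -  29,  92 ] 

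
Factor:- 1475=  -  5^2*59^1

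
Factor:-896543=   -  896543^1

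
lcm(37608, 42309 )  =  338472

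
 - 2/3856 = -1 + 1927/1928 = -0.00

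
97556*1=97556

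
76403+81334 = 157737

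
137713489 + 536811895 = 674525384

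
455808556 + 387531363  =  843339919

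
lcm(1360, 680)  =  1360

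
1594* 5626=8967844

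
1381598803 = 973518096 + 408080707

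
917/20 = 45+17/20 = 45.85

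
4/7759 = 4/7759 = 0.00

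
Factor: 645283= 59^1*10937^1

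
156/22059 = 52/7353 = 0.01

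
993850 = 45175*22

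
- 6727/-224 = 961/32 = 30.03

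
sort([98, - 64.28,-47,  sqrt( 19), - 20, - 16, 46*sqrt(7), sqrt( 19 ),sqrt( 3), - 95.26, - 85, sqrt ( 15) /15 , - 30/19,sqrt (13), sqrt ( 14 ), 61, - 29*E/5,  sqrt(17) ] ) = [ - 95.26 , - 85, - 64.28, - 47, - 20, - 16, - 29*E/5 , - 30/19,  sqrt(15 ) /15, sqrt( 3), sqrt(13), sqrt (14 ),  sqrt ( 17 ), sqrt (19) , sqrt( 19),  61, 98, 46*sqrt(7) ]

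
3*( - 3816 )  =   - 11448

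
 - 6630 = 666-7296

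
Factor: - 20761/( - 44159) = 13^1 *1597^1 * 44159^(- 1 )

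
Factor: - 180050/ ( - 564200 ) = 277/868 = 2^(  -  2 ) * 7^(  -  1)*31^( - 1)*277^1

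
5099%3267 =1832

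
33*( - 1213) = -40029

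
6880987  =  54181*127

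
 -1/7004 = -1 + 7003/7004  =  - 0.00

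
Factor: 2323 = 23^1 * 101^1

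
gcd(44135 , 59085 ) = 65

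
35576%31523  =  4053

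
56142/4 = 28071/2 = 14035.50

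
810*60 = 48600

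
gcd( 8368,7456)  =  16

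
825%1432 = 825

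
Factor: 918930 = 2^1*3^1*5^1*30631^1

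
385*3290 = 1266650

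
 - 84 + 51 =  - 33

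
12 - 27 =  -15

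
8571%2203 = 1962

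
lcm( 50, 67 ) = 3350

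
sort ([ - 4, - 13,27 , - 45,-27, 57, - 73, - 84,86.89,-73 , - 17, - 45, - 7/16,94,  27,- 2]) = [ - 84, - 73, - 73,-45, - 45, - 27, - 17, - 13, - 4, - 2, - 7/16,27,27,57 , 86.89,94]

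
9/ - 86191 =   -  9/86191 = - 0.00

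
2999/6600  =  2999/6600 = 0.45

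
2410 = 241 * 10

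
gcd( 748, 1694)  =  22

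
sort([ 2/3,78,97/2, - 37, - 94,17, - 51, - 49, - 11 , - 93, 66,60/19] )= [ - 94, - 93, - 51 ,  -  49,  -  37, - 11  ,  2/3,  60/19,17,97/2, 66, 78]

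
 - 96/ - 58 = 1 + 19/29 = 1.66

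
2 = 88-86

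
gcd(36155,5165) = 5165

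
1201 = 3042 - 1841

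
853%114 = 55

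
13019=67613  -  54594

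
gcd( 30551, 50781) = 1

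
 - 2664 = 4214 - 6878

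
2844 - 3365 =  -521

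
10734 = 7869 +2865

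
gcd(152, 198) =2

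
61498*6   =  368988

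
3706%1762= 182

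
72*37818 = 2722896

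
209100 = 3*69700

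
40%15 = 10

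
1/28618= 1/28618 = 0.00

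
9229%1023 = 22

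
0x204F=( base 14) 302b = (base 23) FEE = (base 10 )8271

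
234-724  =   - 490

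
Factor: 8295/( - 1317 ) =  - 5^1*7^1*79^1*439^ ( - 1) = - 2765/439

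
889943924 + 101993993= 991937917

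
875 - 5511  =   -4636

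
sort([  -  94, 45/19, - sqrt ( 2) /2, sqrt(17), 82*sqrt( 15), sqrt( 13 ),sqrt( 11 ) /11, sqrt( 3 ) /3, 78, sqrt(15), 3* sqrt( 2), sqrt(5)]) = [-94, - sqrt( 2)/2,  sqrt (11)/11 , sqrt( 3) /3,sqrt( 5), 45/19,sqrt (13 ), sqrt( 15 ), sqrt(17), 3*sqrt( 2),78,82*sqrt( 15) ]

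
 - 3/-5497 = 3/5497 = 0.00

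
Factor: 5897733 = 3^1*19^1*107^1 *967^1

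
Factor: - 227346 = -2^1*3^1 * 7^1*5413^1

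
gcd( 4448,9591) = 139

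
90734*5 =453670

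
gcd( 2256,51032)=8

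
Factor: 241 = 241^1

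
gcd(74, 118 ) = 2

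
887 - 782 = 105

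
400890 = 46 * 8715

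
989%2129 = 989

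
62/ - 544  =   - 1 + 241/272 =-0.11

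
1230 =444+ 786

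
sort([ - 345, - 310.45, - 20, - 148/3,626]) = [ - 345,  -  310.45, - 148/3, - 20 , 626 ]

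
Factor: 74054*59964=4440574056 = 2^3*3^1*19^1*61^1*263^1 *607^1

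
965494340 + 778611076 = 1744105416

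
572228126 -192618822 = 379609304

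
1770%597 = 576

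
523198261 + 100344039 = 623542300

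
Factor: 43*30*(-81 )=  - 2^1*3^5*5^1* 43^1=- 104490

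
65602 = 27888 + 37714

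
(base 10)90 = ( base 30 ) 30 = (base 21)46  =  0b1011010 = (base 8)132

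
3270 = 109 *30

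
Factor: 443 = 443^1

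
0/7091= 0  =  0.00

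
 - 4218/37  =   - 114 = -114.00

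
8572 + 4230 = 12802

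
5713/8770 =5713/8770 = 0.65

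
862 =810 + 52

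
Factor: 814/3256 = 1/4 = 2^ ( - 2 )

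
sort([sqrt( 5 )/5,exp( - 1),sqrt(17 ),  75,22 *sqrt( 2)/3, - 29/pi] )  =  [ -29/pi , exp( - 1),sqrt( 5 )/5,sqrt( 17 ) , 22 * sqrt(2) /3, 75 ] 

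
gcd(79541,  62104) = 7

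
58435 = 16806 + 41629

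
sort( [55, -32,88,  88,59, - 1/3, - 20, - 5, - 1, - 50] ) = [ - 50,-32, - 20, -5, - 1, - 1/3,  55,59 , 88 , 88]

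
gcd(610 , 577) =1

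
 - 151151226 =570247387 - 721398613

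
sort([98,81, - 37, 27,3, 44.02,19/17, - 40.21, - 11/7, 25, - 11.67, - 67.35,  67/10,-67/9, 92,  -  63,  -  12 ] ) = [  -  67.35,-63,-40.21,- 37, - 12,-11.67, - 67/9,  -  11/7,19/17,3 , 67/10, 25, 27,  44.02,81,  92,98]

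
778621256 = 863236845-84615589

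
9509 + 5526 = 15035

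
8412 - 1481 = 6931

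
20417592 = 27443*744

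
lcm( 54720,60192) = 601920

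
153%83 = 70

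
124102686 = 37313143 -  - 86789543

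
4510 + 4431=8941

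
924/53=924/53 = 17.43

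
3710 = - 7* ( - 530)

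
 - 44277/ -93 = 14759/31 = 476.10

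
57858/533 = 57858/533 = 108.55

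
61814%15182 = 1086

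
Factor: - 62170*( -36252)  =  2^3*3^2*5^1*19^1*53^1*6217^1=2253786840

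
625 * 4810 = 3006250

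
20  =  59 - 39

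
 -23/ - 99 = 23/99 = 0.23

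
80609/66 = 1221 + 23/66  =  1221.35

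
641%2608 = 641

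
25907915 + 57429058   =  83336973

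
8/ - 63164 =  - 2/15791 = -  0.00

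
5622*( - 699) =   -  3929778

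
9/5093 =9/5093 =0.00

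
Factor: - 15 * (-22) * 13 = 4290 = 2^1*3^1*5^1 *11^1 * 13^1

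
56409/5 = 11281+4/5 = 11281.80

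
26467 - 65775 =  - 39308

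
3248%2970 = 278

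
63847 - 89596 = -25749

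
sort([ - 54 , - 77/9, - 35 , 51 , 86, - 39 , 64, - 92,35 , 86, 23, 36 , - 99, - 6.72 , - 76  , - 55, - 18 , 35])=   [ - 99, - 92, - 76, - 55,-54, - 39, - 35, -18 ,  -  77/9, - 6.72,23, 35,35, 36,51 , 64 , 86,86]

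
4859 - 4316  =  543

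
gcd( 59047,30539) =1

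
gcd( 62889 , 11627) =1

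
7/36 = 7/36 = 0.19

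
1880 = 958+922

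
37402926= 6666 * 5611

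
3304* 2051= 6776504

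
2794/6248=127/284=0.45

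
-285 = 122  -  407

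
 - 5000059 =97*( - 51547 ) 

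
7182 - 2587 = 4595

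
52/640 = 13/160 = 0.08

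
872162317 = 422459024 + 449703293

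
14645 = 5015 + 9630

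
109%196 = 109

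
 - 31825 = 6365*( - 5 ) 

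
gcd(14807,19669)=221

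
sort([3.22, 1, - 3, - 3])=[ - 3, - 3,1,  3.22 ]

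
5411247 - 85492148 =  - 80080901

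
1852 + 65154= 67006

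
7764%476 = 148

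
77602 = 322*241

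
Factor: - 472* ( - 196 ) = 92512=2^5*7^2 * 59^1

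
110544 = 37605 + 72939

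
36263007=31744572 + 4518435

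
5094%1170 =414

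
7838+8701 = 16539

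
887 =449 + 438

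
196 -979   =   - 783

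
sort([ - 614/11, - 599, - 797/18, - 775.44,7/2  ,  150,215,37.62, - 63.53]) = [ - 775.44, - 599 , - 63.53, - 614/11, - 797/18, 7/2,37.62,150,215 ] 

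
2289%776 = 737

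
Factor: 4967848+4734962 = 2^1*3^2*5^1 * 13^1 *8293^1  =  9702810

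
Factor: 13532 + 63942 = 77474 = 2^1*38737^1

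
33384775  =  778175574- 744790799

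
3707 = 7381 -3674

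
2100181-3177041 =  - 1076860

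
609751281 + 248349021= 858100302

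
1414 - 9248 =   -  7834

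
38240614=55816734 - 17576120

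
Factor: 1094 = 2^1  *547^1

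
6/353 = 6/353 =0.02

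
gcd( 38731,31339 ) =77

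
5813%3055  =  2758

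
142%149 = 142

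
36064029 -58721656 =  - 22657627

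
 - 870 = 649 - 1519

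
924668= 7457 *124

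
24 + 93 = 117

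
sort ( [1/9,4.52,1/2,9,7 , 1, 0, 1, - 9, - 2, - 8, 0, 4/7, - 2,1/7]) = [ - 9,-8, - 2, - 2,0, 0,1/9 , 1/7,1/2,4/7 , 1,1 , 4.52,7, 9 ]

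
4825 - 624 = 4201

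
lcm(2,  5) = 10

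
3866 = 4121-255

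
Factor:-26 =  - 2^1*13^1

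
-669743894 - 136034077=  - 805777971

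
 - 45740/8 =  - 5718+1/2 = - 5717.50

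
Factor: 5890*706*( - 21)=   -  2^2*3^1*5^1*7^1*19^1*31^1*353^1  =  - 87325140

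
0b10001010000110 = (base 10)8838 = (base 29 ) aem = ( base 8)21206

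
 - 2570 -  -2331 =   -  239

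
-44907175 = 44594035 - 89501210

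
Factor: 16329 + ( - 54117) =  - 2^2*3^1*47^1*67^1 = - 37788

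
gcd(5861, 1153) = 1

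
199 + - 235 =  - 36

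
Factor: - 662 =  - 2^1*331^1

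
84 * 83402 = 7005768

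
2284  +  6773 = 9057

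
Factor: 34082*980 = 2^3*5^1 * 7^2*17041^1 = 33400360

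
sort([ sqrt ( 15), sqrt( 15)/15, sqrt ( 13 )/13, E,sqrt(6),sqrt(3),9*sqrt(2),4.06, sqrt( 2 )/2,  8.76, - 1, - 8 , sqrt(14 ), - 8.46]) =[ - 8.46, - 8 , - 1, sqrt(15) /15, sqrt (13 )/13,sqrt (2)/2,sqrt( 3), sqrt (6)  ,  E, sqrt( 14), sqrt(15),  4.06,8.76,9*sqrt (2 )] 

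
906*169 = 153114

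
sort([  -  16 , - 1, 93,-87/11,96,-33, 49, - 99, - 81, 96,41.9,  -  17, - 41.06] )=[ - 99, - 81, - 41.06, - 33, - 17 , - 16 , - 87/11,  -  1, 41.9,49,93,96, 96]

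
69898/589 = 118  +  396/589=118.67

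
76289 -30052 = 46237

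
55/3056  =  55/3056 = 0.02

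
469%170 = 129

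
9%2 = 1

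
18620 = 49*380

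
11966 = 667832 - 655866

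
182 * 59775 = 10879050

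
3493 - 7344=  - 3851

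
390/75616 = 195/37808=0.01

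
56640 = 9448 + 47192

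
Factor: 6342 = 2^1*3^1* 7^1 * 151^1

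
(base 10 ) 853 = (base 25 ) 193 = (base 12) 5b1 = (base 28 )12D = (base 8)1525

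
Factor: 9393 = 3^1*31^1*101^1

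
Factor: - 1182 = -2^1*3^1*197^1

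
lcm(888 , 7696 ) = 23088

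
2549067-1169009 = 1380058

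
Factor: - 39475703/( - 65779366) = 2^( - 1 )*29^( - 1)*89^( - 1)*12743^( - 1) *39475703^1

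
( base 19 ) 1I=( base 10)37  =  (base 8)45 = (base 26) 1b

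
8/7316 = 2/1829 = 0.00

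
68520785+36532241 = 105053026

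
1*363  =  363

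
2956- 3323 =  - 367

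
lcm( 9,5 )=45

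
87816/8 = 10977 = 10977.00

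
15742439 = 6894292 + 8848147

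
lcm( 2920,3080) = 224840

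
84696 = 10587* 8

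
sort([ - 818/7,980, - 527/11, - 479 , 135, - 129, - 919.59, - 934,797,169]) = [ - 934, - 919.59,- 479, - 129, - 818/7,-527/11, 135, 169,797, 980 ]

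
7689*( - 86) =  - 661254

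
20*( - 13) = - 260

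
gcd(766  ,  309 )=1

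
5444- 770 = 4674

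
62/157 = 62/157  =  0.39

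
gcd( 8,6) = 2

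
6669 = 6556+113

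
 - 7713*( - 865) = 6671745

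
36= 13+23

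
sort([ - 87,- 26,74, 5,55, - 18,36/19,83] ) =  [ - 87, - 26, - 18,36/19, 5,55,74,  83]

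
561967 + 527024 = 1088991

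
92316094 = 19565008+72751086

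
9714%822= 672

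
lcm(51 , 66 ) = 1122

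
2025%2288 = 2025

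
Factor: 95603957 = 95603957^1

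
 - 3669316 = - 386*9506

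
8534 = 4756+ 3778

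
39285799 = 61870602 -22584803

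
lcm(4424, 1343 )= 75208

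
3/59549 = 3/59549 = 0.00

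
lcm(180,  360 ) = 360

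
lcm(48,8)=48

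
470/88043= 470/88043 = 0.01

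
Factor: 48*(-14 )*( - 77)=2^5*3^1 * 7^2*11^1= 51744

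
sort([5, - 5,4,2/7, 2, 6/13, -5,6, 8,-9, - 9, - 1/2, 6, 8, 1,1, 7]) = [ - 9,-9, - 5 ,- 5,-1/2, 2/7, 6/13,1,  1, 2, 4,  5, 6, 6, 7,8, 8]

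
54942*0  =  0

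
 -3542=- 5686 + 2144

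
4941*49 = 242109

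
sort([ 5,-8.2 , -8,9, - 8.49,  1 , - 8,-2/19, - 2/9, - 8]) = [ - 8.49, - 8.2, - 8, - 8, - 8, - 2/9, - 2/19,1, 5,  9]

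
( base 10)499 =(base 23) lg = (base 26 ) j5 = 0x1F3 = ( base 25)jo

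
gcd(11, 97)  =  1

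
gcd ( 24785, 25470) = 5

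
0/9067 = 0 = 0.00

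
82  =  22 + 60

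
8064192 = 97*83136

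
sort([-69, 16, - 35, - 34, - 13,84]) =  [ - 69,- 35, - 34,-13 , 16, 84] 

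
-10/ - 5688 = 5/2844 = 0.00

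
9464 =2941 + 6523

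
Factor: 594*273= 162162 = 2^1*3^4 * 7^1*11^1*13^1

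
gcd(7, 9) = 1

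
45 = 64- 19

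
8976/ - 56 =-161 + 5/7 =- 160.29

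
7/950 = 7/950 = 0.01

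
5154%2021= 1112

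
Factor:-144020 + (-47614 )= - 2^1*3^1*19^1 * 41^2 = - 191634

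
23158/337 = 68 + 242/337 = 68.72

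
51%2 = 1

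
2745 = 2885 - 140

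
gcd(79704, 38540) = 164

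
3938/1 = 3938 = 3938.00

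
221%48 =29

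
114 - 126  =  -12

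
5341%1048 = 101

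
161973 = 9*17997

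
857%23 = 6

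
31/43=31/43= 0.72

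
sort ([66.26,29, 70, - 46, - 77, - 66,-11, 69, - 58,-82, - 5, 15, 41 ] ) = [ - 82, - 77,-66, - 58, - 46,-11,  -  5,15, 29, 41 , 66.26,69, 70] 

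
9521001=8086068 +1434933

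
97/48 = 2+1/48 = 2.02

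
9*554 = 4986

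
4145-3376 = 769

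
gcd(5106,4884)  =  222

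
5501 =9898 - 4397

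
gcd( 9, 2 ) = 1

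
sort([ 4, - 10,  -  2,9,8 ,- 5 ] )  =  [ - 10, -5, - 2,4,8, 9]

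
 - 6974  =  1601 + - 8575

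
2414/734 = 3 + 106/367   =  3.29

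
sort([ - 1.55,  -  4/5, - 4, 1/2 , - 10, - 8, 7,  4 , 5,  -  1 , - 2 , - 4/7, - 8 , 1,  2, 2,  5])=[ - 10, - 8 , - 8,-4, - 2, - 1.55,-1,-4/5 , - 4/7,1/2, 1,2,2 , 4, 5,5,7 ] 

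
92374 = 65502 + 26872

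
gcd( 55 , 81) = 1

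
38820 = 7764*5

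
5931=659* 9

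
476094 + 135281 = 611375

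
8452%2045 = 272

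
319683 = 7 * 45669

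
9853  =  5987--3866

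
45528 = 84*542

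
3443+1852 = 5295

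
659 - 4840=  - 4181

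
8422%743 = 249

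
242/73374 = 121/36687 = 0.00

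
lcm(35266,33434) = 2574418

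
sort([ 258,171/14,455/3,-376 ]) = [  -  376,171/14,  455/3,258]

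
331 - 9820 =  - 9489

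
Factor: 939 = 3^1*313^1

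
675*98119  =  66230325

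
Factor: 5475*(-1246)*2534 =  - 17286567900 = - 2^2 * 3^1*5^2 * 7^2 * 73^1*89^1*181^1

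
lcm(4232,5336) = 122728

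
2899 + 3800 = 6699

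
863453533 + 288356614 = 1151810147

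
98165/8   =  98165/8 = 12270.62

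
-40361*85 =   -  3430685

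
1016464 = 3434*296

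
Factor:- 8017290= - 2^1*3^2* 5^1*229^1*389^1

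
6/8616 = 1/1436 = 0.00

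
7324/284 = 1831/71 = 25.79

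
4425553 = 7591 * 583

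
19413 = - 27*( - 719 )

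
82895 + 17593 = 100488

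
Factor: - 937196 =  - 2^2*13^1*67^1*269^1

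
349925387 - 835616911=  - 485691524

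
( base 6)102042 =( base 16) 202a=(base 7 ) 33002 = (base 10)8234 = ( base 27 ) B7Q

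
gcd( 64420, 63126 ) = 2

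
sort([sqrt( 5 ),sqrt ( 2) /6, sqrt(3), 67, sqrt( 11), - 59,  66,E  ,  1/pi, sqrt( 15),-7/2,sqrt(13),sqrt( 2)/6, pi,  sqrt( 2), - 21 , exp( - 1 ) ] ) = [ - 59,  -  21, - 7/2,sqrt ( 2 ) /6, sqrt(2)/6,1/pi,exp( - 1 ),sqrt(2 ),  sqrt( 3 ), sqrt( 5),E,  pi,sqrt ( 11), sqrt( 13 ),sqrt ( 15),66,67 ]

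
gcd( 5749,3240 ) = 1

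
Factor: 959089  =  17^1*56417^1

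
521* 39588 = 20625348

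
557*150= 83550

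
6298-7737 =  -1439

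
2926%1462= 2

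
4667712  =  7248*644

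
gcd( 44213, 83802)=1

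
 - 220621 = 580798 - 801419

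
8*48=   384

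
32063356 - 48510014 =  - 16446658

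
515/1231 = 515/1231 = 0.42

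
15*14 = 210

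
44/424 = 11/106= 0.10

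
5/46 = 5/46 = 0.11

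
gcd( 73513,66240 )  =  1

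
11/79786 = 11/79786=0.00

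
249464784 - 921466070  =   - 672001286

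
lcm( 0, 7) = 0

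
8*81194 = 649552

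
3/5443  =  3/5443=0.00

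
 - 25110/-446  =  56 + 67/223= 56.30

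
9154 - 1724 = 7430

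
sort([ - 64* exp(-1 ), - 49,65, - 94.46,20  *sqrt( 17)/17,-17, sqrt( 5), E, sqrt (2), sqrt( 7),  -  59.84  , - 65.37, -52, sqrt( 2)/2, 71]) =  [- 94.46 ,-65.37,-59.84, - 52, - 49,-64 * exp( - 1 ), - 17,sqrt( 2 )/2,sqrt( 2 ),sqrt(5 ) , sqrt (7),E, 20*sqrt(17 )/17, 65,71]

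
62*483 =29946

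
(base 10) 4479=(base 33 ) 43O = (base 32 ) 4bv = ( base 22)95d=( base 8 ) 10577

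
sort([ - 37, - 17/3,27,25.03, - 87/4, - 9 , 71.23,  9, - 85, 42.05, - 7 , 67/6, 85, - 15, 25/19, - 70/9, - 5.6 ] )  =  [ - 85,  -  37, - 87/4 , - 15, - 9, - 70/9, - 7, - 17/3, - 5.6,25/19, 9, 67/6 , 25.03,27,42.05,71.23, 85]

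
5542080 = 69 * 80320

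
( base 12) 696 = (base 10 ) 978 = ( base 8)1722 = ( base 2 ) 1111010010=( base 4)33102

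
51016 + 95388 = 146404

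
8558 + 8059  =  16617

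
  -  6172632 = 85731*(  -  72) 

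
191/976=191/976  =  0.20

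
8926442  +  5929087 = 14855529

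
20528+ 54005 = 74533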